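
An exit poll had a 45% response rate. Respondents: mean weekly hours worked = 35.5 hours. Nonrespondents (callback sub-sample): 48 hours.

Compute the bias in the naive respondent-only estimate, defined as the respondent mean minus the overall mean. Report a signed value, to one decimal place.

-6.9

Nonresponse fraction = 1 − 0.45 = 0.55.
Bias = (nonresponse fraction) × (respondent mean − nonrespondent mean)
     = 0.55 × (35.5 − 48) = 0.55 × -12.5 = -6.875.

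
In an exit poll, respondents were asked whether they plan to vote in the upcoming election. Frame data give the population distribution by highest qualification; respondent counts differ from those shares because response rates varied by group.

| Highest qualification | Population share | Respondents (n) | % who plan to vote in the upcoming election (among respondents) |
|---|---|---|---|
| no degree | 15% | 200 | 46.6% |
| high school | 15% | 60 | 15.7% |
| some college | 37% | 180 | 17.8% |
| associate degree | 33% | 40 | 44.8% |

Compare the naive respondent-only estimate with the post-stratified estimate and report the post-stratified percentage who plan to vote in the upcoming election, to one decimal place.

Naive respondent-only estimate (weights = respondent counts):
  (200/480)×46.6 + (60/480)×15.7 + (180/480)×17.8 + (40/480)×44.8 = 31.7875%
Post-stratifying to population shares instead:
  0.15×46.6 + 0.15×15.7 + 0.37×17.8 + 0.33×44.8 = 30.715%

30.7%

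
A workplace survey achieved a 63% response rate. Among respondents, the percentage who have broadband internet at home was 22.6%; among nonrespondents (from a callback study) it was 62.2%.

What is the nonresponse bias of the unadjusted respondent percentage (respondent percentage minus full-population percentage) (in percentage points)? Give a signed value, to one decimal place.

-14.7 percentage points

Nonresponse fraction = 1 − 0.63 = 0.37.
Bias = (nonresponse fraction) × (respondent percentage − nonrespondent percentage)
     = 0.37 × (22.6 − 62.2) = 0.37 × -39.6 = -14.652.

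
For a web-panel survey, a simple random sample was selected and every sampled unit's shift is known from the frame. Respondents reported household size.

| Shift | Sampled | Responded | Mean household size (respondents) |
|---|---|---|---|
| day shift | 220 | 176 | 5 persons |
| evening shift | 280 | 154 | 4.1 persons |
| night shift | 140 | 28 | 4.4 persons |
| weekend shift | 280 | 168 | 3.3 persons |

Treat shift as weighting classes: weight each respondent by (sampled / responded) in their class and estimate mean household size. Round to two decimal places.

Class response rates: day shift 176/220 = 80%, evening shift 154/280 = 55%, night shift 28/140 = 20%, weekend shift 168/280 = 60%.
Inverse-response-rate weighting restores each class to its sampled count, so class totals weight by n_sampled:
  day shift: 220 × 5 = 1100
  evening shift: 280 × 4.1 = 1148
  night shift: 140 × 4.4 = 616
  weekend shift: 280 × 3.3 = 924
Adjusted estimate = 3788 / 920 = 4.11739 → 4.12.

4.12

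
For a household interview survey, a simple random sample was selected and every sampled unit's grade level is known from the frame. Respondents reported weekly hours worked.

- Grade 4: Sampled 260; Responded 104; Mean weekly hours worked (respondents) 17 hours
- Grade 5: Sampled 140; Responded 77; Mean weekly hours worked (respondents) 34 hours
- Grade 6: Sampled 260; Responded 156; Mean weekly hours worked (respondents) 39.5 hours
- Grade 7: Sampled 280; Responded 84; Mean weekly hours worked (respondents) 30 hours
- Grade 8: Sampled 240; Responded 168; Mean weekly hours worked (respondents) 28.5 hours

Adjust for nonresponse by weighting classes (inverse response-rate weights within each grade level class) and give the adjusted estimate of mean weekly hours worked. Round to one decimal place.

29.4

Class response rates: Grade 4 104/260 = 40%, Grade 5 77/140 = 55%, Grade 6 156/260 = 60%, Grade 7 84/280 = 30%, Grade 8 168/240 = 70%.
Inverse-response-rate weighting restores each class to its sampled count, so class totals weight by n_sampled:
  Grade 4: 260 × 17 = 4420
  Grade 5: 140 × 34 = 4760
  Grade 6: 260 × 39.5 = 10,270
  Grade 7: 280 × 30 = 8400
  Grade 8: 240 × 28.5 = 6840
Adjusted estimate = 34,690 / 1,180 = 29.3983 → 29.4.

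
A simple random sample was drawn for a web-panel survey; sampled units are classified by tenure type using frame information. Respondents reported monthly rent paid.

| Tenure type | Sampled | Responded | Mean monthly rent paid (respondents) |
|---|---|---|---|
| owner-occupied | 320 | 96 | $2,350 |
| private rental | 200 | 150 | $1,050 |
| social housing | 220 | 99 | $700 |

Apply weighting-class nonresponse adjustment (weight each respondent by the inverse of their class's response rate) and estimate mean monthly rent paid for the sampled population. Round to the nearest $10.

$1,510

Class response rates: owner-occupied 96/320 = 30%, private rental 150/200 = 75%, social housing 99/220 = 45%.
Weighting each respondent by the inverse class response rate inflates each class back to its sampled size, so the class weight is n_sampled:
  owner-occupied: 320 × 2350 = 752,000
  private rental: 200 × 1050 = 210,000
  social housing: 220 × 700 = 154,000
Adjusted estimate = 1,116,000 / 740 = 1508.11 → $1,510.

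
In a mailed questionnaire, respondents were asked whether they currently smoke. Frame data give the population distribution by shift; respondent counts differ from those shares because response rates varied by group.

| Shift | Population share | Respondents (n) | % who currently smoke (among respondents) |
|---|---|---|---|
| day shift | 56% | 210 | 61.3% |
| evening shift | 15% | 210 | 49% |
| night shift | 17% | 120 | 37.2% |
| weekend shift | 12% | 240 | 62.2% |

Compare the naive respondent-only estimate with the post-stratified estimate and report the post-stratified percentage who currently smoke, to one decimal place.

Unadjusted (pooled respondent) estimate weights by respondent counts:
  (210/780)×61.3 + (210/780)×49 + (120/780)×37.2 + (240/780)×62.2 = 54.5577%
Reweighting by population shift shares:
  0.56×61.3 + 0.15×49 + 0.17×37.2 + 0.12×62.2 = 55.466%

55.5%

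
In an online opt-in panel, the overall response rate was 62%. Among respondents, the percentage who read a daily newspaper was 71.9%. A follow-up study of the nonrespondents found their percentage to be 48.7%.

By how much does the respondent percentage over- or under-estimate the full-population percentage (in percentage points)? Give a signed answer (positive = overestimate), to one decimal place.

Nonresponse fraction = 1 − 0.62 = 0.38.
Bias = (nonresponse fraction) × (respondent percentage − nonrespondent percentage)
     = 0.38 × (71.9 − 48.7) = 0.38 × 23.2 = 8.816.

+8.8 percentage points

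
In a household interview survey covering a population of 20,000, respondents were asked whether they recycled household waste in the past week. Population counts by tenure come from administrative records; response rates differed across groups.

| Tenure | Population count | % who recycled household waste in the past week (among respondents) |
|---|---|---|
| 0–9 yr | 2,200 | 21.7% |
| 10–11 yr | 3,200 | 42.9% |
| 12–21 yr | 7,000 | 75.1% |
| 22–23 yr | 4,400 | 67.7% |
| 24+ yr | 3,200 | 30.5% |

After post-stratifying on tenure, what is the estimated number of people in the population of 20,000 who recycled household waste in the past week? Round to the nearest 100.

11,100

Apply each group's respondent rate to its population count:
  0–9 yr: 2,200 × 21.7% = 477.4
  10–11 yr: 3,200 × 42.9% = 1372.8
  12–21 yr: 7,000 × 75.1% = 5257
  22–23 yr: 4,400 × 67.7% = 2978.8
  24+ yr: 3,200 × 30.5% = 976
Estimated total = 11,062 → 11,100.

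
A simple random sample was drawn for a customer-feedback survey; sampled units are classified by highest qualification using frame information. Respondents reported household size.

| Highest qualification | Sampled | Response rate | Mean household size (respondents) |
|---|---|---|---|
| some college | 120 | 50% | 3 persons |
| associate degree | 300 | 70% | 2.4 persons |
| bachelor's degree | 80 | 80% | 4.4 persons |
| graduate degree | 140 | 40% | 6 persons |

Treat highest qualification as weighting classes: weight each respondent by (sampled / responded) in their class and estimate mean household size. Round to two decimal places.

3.55

With weight = n_sampled/n_responded per class, the weighted class total is n_sampled:
  some college: 120 × 3 = 360
  associate degree: 300 × 2.4 = 720
  bachelor's degree: 80 × 4.4 = 352
  graduate degree: 140 × 6 = 840
Adjusted estimate = 2272 / 640 = 3.55 → 3.55.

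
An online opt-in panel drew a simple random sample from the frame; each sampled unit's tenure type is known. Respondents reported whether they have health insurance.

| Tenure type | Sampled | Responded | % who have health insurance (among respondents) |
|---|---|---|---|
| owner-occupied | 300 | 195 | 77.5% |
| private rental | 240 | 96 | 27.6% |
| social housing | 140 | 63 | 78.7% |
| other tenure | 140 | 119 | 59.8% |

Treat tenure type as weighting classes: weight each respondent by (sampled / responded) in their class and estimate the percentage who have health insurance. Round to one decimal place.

Class response rates: owner-occupied 195/300 = 65%, private rental 96/240 = 40%, social housing 63/140 = 45%, other tenure 119/140 = 85%.
Weighting each respondent by the inverse class response rate inflates each class back to its sampled size, so the class weight is n_sampled:
  owner-occupied: 300 × 77.5 = 23,250
  private rental: 240 × 27.6 = 6624
  social housing: 140 × 78.7 = 11,018
  other tenure: 140 × 59.8 = 8372
Adjusted estimate = 49,264 / 820 = 60.078 → 60.1%.

60.1%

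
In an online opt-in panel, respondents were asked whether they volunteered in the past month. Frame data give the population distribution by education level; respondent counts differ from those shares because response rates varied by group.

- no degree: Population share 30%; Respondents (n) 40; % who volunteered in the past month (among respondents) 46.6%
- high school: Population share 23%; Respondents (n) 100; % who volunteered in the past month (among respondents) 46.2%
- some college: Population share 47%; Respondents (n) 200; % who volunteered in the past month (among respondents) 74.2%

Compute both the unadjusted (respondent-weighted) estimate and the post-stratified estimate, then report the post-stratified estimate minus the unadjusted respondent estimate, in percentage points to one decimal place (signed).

-3.2 percentage points

Unadjusted (pooled respondent) estimate weights by respondent counts:
  (40/340)×46.6 + (100/340)×46.2 + (200/340)×74.2 = 62.7176%
Post-stratifying to population shares instead:
  0.3×46.6 + 0.23×46.2 + 0.47×74.2 = 59.48%
Difference = 59.48 − 62.7176 = -3.2376 pp.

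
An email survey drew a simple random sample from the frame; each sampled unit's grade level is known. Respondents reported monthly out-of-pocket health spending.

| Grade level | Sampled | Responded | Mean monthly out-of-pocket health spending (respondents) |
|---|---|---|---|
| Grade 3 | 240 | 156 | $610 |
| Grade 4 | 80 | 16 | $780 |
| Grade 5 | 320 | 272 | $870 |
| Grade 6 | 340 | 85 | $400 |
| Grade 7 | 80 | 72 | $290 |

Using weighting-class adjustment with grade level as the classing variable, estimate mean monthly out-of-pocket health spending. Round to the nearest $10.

$610

Response rates by class: Grade 3 156/240 = 65%, Grade 4 16/80 = 20%, Grade 5 272/320 = 85%, Grade 6 85/340 = 25%, Grade 7 72/80 = 90%.
Inverse-response-rate weighting restores each class to its sampled count, so class totals weight by n_sampled:
  Grade 3: 240 × 610 = 146,400
  Grade 4: 80 × 780 = 62,400
  Grade 5: 320 × 870 = 278,400
  Grade 6: 340 × 400 = 136,000
  Grade 7: 80 × 290 = 23,200
Adjusted estimate = 646,400 / 1,060 = 609.811 → $610.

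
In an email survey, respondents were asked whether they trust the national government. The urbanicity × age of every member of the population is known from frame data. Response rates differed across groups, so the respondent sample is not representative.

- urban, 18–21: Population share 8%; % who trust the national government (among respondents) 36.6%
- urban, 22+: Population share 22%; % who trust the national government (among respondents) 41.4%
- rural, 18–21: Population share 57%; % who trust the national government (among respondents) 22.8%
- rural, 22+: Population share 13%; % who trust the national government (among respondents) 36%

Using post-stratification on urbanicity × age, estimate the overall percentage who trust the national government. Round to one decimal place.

Weight each group's respondent value by its population share:
  urban, 18–21: 0.08 × 36.6 = 2.928
  urban, 22+: 0.22 × 41.4 = 9.108
  rural, 18–21: 0.57 × 22.8 = 12.996
  rural, 22+: 0.13 × 36 = 4.68
Post-stratified estimate = 29.712 → 29.7%.

29.7%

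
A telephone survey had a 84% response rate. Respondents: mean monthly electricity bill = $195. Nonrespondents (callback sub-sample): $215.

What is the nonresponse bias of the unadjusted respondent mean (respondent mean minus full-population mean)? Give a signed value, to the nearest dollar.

-$3

Nonresponse fraction = 1 − 0.84 = 0.16.
Bias = (nonresponse fraction) × (respondent mean − nonrespondent mean)
     = 0.16 × (195 − 215) = 0.16 × -20 = -3.2.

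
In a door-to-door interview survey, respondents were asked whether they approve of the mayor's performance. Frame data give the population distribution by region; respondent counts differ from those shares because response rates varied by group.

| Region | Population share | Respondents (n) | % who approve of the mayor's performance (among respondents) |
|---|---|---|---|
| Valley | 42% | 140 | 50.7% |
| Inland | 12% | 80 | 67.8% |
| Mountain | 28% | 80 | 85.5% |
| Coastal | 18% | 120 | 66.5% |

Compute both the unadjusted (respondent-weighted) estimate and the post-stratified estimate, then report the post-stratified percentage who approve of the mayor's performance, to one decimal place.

Naive respondent-only estimate (weights = respondent counts):
  (140/420)×50.7 + (80/420)×67.8 + (80/420)×85.5 + (120/420)×66.5 = 65.1%
Post-stratified estimate weights by population shares:
  0.42×50.7 + 0.12×67.8 + 0.28×85.5 + 0.18×66.5 = 65.34%

65.3%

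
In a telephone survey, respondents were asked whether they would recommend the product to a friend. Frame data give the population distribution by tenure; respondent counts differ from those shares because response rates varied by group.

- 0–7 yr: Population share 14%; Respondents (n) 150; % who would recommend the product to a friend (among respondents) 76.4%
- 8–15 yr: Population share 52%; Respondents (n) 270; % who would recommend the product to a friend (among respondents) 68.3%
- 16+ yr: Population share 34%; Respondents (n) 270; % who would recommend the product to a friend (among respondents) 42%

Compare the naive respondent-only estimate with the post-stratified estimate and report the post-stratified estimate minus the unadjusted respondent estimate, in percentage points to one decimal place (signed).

+0.7 percentage points

Without adjustment, the pooled respondent share is:
  (150/690)×76.4 + (270/690)×68.3 + (270/690)×42 = 59.7696%
Post-stratifying to population shares instead:
  0.14×76.4 + 0.52×68.3 + 0.34×42 = 60.492%
Difference = 60.492 − 59.7696 = 0.7224 pp.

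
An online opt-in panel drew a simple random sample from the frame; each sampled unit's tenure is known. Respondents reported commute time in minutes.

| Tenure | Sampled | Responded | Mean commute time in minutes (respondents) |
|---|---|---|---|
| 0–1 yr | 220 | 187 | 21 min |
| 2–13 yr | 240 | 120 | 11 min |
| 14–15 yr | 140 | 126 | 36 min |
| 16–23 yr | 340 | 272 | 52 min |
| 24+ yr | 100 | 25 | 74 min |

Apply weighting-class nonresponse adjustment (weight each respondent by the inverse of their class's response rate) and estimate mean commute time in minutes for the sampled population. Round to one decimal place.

35.9

Class response rates: 0–1 yr 187/220 = 85%, 2–13 yr 120/240 = 50%, 14–15 yr 126/140 = 90%, 16–23 yr 272/340 = 80%, 24+ yr 25/100 = 25%.
Each respondent's weight = sampled/responded in their class; summing within a class gives n_sampled, so:
  0–1 yr: 220 × 21 = 4620
  2–13 yr: 240 × 11 = 2640
  14–15 yr: 140 × 36 = 5040
  16–23 yr: 340 × 52 = 17,680
  24+ yr: 100 × 74 = 7400
Adjusted estimate = 37,380 / 1,040 = 35.9423 → 35.9.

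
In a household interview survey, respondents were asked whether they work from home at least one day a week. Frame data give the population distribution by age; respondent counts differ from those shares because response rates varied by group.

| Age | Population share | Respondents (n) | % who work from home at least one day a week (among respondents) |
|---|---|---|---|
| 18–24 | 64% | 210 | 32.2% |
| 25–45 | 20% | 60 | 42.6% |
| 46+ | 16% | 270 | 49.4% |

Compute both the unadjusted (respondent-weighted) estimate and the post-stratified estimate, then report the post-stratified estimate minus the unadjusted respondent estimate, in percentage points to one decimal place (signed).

Without adjustment, the pooled respondent share is:
  (210/540)×32.2 + (60/540)×42.6 + (270/540)×49.4 = 41.9556%
Post-stratified estimate weights by population shares:
  0.64×32.2 + 0.2×42.6 + 0.16×49.4 = 37.032%
Difference = 37.032 − 41.9556 = -4.9236 pp.

-4.9 percentage points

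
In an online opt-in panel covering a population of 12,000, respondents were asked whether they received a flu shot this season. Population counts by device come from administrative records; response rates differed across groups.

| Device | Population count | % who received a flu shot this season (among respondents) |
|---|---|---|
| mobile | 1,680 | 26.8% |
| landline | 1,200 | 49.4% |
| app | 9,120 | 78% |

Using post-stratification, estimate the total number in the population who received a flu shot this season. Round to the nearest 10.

Apply each group's respondent rate to its population count:
  mobile: 1,680 × 26.8% = 450.24
  landline: 1,200 × 49.4% = 592.8
  app: 9,120 × 78% = 7113.6
Estimated total = 8156.64 → 8,160.

8,160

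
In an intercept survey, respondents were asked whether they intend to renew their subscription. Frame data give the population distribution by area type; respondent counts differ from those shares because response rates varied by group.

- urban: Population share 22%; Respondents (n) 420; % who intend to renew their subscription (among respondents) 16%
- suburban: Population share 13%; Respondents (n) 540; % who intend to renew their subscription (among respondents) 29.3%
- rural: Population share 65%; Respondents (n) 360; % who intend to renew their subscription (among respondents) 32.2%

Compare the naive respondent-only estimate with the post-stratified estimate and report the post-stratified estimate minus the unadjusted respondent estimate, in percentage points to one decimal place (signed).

Unadjusted (pooled respondent) estimate weights by respondent counts:
  (420/1320)×16 + (540/1320)×29.3 + (360/1320)×32.2 = 25.8591%
Reweighting by population area type shares:
  0.22×16 + 0.13×29.3 + 0.65×32.2 = 28.259%
Difference = 28.259 − 25.8591 = 2.3999 pp.

+2.4 percentage points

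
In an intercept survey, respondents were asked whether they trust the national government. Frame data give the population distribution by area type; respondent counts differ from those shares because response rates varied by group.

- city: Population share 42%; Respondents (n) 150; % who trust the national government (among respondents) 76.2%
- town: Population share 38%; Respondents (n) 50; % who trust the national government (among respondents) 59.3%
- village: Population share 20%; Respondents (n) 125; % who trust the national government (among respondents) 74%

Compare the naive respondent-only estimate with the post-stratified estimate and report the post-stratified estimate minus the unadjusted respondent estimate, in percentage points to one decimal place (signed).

-3.4 percentage points

Without adjustment, the pooled respondent share is:
  (150/325)×76.2 + (50/325)×59.3 + (125/325)×74 = 72.7538%
Post-stratified estimate weights by population shares:
  0.42×76.2 + 0.38×59.3 + 0.2×74 = 69.338%
Difference = 69.338 − 72.7538 = -3.4158 pp.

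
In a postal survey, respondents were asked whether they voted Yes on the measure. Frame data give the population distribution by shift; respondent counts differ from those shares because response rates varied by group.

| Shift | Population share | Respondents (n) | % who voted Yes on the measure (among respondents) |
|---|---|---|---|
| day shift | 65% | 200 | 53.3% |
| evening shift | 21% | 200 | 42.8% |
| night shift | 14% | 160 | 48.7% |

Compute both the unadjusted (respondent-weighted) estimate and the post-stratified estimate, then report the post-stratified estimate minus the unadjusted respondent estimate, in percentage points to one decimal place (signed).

Unadjusted (pooled respondent) estimate weights by respondent counts:
  (200/560)×53.3 + (200/560)×42.8 + (160/560)×48.7 = 48.2357%
Post-stratified estimate weights by population shares:
  0.65×53.3 + 0.21×42.8 + 0.14×48.7 = 50.451%
Difference = 50.451 − 48.2357 = 2.2153 pp.

+2.2 percentage points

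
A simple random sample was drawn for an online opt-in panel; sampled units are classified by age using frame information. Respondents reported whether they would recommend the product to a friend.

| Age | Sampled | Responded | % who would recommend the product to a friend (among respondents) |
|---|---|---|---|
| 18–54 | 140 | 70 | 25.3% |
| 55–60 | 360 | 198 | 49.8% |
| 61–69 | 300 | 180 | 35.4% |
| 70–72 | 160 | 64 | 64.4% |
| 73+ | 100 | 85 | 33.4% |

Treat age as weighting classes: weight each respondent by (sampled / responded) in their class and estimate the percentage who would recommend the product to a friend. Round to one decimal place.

43.1%

Class response rates: 18–54 70/140 = 50%, 55–60 198/360 = 55%, 61–69 180/300 = 60%, 70–72 64/160 = 40%, 73+ 85/100 = 85%.
Weighting each respondent by the inverse class response rate inflates each class back to its sampled size, so the class weight is n_sampled:
  18–54: 140 × 25.3 = 3542
  55–60: 360 × 49.8 = 17,928
  61–69: 300 × 35.4 = 10,620
  70–72: 160 × 64.4 = 10,304
  73+: 100 × 33.4 = 3340
Adjusted estimate = 45,734 / 1,060 = 43.1453 → 43.1%.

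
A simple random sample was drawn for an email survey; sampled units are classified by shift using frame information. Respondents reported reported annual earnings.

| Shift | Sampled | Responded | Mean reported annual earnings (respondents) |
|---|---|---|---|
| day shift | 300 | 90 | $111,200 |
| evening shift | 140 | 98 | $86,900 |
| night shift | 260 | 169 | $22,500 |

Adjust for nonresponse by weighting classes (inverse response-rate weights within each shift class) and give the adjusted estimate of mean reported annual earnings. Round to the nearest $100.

Response rates by class: day shift 90/300 = 30%, evening shift 98/140 = 70%, night shift 169/260 = 65%.
Inverse-response-rate weighting restores each class to its sampled count, so class totals weight by n_sampled:
  day shift: 300 × 111,200 = 33,360,000
  evening shift: 140 × 86,900 = 12,166,000
  night shift: 260 × 22,500 = 5,850,000
Adjusted estimate = 51,376,000 / 700 = 73394.3 → $73,400.

$73,400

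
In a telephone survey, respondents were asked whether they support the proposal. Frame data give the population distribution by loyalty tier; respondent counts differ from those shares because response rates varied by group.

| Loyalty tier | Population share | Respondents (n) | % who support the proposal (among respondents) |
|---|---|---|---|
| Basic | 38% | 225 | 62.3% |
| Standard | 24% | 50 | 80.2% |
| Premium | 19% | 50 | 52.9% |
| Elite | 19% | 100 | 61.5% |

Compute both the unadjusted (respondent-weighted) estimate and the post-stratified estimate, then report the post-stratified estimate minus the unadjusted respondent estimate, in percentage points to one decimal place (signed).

+1.5 percentage points

Without adjustment, the pooled respondent share is:
  (225/425)×62.3 + (50/425)×80.2 + (50/425)×52.9 + (100/425)×61.5 = 63.1118%
Reweighting by population loyalty tier shares:
  0.38×62.3 + 0.24×80.2 + 0.19×52.9 + 0.19×61.5 = 64.658%
Difference = 64.658 − 63.1118 = 1.5462 pp.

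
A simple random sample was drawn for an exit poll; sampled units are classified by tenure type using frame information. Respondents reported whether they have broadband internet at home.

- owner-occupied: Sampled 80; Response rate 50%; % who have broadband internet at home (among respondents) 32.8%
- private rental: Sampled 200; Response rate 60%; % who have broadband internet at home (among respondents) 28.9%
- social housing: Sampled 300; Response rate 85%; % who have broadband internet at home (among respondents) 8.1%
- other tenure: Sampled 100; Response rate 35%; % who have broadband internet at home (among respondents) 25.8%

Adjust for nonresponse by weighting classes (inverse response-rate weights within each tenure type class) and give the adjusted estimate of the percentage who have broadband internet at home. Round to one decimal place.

19.7%

Weighting each respondent by the inverse class response rate inflates each class back to its sampled size, so the class weight is n_sampled:
  owner-occupied: 80 × 32.8 = 2624
  private rental: 200 × 28.9 = 5780
  social housing: 300 × 8.1 = 2430
  other tenure: 100 × 25.8 = 2580
Adjusted estimate = 13,414 / 680 = 19.7265 → 19.7%.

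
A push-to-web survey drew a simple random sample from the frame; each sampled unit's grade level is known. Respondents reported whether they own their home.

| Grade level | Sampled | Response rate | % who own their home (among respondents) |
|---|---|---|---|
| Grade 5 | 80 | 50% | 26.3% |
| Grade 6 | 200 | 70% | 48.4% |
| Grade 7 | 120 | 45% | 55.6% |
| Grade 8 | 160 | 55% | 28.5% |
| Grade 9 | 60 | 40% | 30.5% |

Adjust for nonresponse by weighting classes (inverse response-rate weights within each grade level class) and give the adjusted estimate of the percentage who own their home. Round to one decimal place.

40.1%

Inverse-response-rate weighting restores each class to its sampled count, so class totals weight by n_sampled:
  Grade 5: 80 × 26.3 = 2104
  Grade 6: 200 × 48.4 = 9680
  Grade 7: 120 × 55.6 = 6672
  Grade 8: 160 × 28.5 = 4560
  Grade 9: 60 × 30.5 = 1830
Adjusted estimate = 24,846 / 620 = 40.0742 → 40.1%.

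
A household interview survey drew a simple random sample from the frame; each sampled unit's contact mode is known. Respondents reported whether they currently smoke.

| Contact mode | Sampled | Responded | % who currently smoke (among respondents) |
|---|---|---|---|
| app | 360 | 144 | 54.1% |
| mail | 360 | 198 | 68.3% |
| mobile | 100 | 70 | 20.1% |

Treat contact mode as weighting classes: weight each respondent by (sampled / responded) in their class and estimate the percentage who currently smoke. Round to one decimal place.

56.2%

Class response rates: app 144/360 = 40%, mail 198/360 = 55%, mobile 70/100 = 70%.
With weight = n_sampled/n_responded per class, the weighted class total is n_sampled:
  app: 360 × 54.1 = 19,476
  mail: 360 × 68.3 = 24,588
  mobile: 100 × 20.1 = 2010
Adjusted estimate = 46,074 / 820 = 56.1878 → 56.2%.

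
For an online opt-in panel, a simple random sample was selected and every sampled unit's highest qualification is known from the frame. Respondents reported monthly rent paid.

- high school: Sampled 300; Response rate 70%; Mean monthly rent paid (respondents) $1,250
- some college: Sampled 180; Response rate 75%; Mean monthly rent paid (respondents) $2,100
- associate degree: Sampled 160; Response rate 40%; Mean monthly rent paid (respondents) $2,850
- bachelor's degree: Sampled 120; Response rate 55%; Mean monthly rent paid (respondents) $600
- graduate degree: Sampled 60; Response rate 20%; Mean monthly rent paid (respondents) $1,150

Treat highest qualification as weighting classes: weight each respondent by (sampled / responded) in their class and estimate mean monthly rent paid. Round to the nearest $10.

Weighting each respondent by the inverse class response rate inflates each class back to its sampled size, so the class weight is n_sampled:
  high school: 300 × 1250 = 375,000
  some college: 180 × 2100 = 378,000
  associate degree: 160 × 2850 = 456,000
  bachelor's degree: 120 × 600 = 72,000
  graduate degree: 60 × 1150 = 69,000
Adjusted estimate = 1,350,000 / 820 = 1646.34 → $1,650.

$1,650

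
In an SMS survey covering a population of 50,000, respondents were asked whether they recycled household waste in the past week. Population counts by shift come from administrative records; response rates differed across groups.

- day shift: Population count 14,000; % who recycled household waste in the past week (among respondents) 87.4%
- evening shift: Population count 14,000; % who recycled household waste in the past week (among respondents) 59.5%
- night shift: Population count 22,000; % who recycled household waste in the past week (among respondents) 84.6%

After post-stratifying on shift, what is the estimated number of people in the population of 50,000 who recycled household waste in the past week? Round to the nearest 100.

39,200

Apply each group's respondent rate to its population count:
  day shift: 14,000 × 87.4% = 12,236
  evening shift: 14,000 × 59.5% = 8330
  night shift: 22,000 × 84.6% = 18,612
Estimated total = 39,178 → 39,200.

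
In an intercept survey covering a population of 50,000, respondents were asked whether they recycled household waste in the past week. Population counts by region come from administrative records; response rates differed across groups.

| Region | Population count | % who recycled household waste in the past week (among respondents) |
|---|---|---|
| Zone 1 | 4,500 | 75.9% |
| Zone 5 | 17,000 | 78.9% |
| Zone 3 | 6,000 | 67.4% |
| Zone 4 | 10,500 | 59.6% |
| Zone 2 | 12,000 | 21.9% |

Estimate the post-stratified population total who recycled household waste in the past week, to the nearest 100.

Apply each group's respondent rate to its population count:
  Zone 1: 4,500 × 75.9% = 3415.5
  Zone 5: 17,000 × 78.9% = 13,413
  Zone 3: 6,000 × 67.4% = 4044
  Zone 4: 10,500 × 59.6% = 6258
  Zone 2: 12,000 × 21.9% = 2628
Estimated total = 29758.5 → 29,800.

29,800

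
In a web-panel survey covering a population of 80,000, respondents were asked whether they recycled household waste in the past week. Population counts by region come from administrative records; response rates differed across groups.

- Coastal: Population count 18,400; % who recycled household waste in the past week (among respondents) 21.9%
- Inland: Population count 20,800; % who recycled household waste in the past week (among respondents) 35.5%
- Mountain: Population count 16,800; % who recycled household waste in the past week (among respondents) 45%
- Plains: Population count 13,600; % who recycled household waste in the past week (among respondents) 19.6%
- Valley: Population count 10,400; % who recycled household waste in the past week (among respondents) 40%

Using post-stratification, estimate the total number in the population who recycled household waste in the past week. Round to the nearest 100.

Each cell contributes its population count × the respondent rate:
  Coastal: 18,400 × 21.9% = 4029.6
  Inland: 20,800 × 35.5% = 7384
  Mountain: 16,800 × 45% = 7560
  Plains: 13,600 × 19.6% = 2665.6
  Valley: 10,400 × 40% = 4160
Estimated total = 25799.2 → 25,800.

25,800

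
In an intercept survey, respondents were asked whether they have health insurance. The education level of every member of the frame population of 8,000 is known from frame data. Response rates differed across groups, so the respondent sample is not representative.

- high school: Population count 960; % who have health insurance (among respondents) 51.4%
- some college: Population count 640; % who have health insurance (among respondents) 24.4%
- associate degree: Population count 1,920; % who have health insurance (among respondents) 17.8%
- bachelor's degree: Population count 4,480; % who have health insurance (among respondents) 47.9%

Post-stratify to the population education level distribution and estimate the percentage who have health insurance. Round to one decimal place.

Each cell contributes population-share × respondent value:
  high school: (960/8,000) × 51.4 = 6.168
  some college: (640/8,000) × 24.4 = 1.952
  associate degree: (1,920/8,000) × 17.8 = 4.272
  bachelor's degree: (4,480/8,000) × 47.9 = 26.824
Post-stratified estimate = 39.216 → 39.2%.

39.2%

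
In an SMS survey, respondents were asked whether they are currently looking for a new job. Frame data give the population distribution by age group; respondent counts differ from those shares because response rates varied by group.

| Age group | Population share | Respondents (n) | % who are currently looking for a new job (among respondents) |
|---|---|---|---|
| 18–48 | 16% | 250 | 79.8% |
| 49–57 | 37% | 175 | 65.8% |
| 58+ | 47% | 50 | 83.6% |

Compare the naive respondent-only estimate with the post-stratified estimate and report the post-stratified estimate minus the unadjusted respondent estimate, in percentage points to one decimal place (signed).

Unadjusted (pooled respondent) estimate weights by respondent counts:
  (250/475)×79.8 + (175/475)×65.8 + (50/475)×83.6 = 75.0421%
Post-stratified estimate weights by population shares:
  0.16×79.8 + 0.37×65.8 + 0.47×83.6 = 76.406%
Difference = 76.406 − 75.0421 = 1.3639 pp.

+1.4 percentage points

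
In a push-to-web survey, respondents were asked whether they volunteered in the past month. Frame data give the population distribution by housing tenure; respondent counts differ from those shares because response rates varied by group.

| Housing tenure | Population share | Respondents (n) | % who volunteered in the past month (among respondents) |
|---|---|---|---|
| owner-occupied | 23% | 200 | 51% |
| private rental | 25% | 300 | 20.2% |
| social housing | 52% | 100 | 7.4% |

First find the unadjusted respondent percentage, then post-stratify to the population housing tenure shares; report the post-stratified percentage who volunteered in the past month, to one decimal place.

Without adjustment, the pooled respondent share is:
  (200/600)×51 + (300/600)×20.2 + (100/600)×7.4 = 28.3333%
Reweighting by population housing tenure shares:
  0.23×51 + 0.25×20.2 + 0.52×7.4 = 20.628%

20.6%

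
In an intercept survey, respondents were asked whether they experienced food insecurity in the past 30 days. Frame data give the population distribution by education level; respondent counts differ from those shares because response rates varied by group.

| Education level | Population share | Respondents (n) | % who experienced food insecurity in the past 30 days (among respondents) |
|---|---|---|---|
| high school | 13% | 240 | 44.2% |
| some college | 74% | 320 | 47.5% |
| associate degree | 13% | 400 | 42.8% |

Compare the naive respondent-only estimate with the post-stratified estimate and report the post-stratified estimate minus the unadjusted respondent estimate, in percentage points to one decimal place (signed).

+1.7 percentage points

Unadjusted (pooled respondent) estimate weights by respondent counts:
  (240/960)×44.2 + (320/960)×47.5 + (400/960)×42.8 = 44.7167%
Post-stratifying to population shares instead:
  0.13×44.2 + 0.74×47.5 + 0.13×42.8 = 46.46%
Difference = 46.46 − 44.7167 = 1.7433 pp.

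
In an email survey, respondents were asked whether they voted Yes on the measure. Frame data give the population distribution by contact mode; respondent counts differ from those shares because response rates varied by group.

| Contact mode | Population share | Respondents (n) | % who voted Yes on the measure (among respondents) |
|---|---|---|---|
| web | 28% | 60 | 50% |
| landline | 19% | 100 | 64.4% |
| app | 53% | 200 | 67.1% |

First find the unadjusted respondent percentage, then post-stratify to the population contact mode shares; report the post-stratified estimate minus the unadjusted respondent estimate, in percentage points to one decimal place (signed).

Unadjusted (pooled respondent) estimate weights by respondent counts:
  (60/360)×50 + (100/360)×64.4 + (200/360)×67.1 = 63.5%
Post-stratifying to population shares instead:
  0.28×50 + 0.19×64.4 + 0.53×67.1 = 61.799%
Difference = 61.799 − 63.5 = -1.701 pp.

-1.7 percentage points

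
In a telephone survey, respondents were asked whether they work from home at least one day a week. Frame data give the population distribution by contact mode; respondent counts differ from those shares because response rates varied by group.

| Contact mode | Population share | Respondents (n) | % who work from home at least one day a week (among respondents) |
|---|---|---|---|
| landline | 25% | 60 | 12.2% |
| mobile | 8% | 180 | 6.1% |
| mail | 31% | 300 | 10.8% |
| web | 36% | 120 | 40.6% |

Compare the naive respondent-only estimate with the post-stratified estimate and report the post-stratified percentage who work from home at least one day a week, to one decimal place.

Without adjustment, the pooled respondent share is:
  (60/660)×12.2 + (180/660)×6.1 + (300/660)×10.8 + (120/660)×40.6 = 15.0636%
Post-stratified estimate weights by population shares:
  0.25×12.2 + 0.08×6.1 + 0.31×10.8 + 0.36×40.6 = 21.502%

21.5%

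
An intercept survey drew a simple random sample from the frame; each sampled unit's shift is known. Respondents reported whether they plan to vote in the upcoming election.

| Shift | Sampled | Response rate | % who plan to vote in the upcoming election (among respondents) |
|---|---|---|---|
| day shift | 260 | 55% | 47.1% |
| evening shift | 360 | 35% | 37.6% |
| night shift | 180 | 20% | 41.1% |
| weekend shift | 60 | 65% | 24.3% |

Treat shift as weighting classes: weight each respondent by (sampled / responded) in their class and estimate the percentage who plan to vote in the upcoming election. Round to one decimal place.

Weighting each respondent by the inverse class response rate inflates each class back to its sampled size, so the class weight is n_sampled:
  day shift: 260 × 47.1 = 12,246
  evening shift: 360 × 37.6 = 13,536
  night shift: 180 × 41.1 = 7398
  weekend shift: 60 × 24.3 = 1458
Adjusted estimate = 34,638 / 860 = 40.2767 → 40.3%.

40.3%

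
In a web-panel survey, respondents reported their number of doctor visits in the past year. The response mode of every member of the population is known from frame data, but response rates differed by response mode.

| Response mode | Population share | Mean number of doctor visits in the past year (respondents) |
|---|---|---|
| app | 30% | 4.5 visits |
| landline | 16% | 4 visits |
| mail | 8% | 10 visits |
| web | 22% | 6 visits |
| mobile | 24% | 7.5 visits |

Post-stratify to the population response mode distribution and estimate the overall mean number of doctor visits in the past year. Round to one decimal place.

Each cell contributes population-share × respondent value:
  app: 0.3 × 4.5 = 1.35
  landline: 0.16 × 4 = 0.64
  mail: 0.08 × 10 = 0.8
  web: 0.22 × 6 = 1.32
  mobile: 0.24 × 7.5 = 1.8
Post-stratified estimate = 5.91 → 5.9.

5.9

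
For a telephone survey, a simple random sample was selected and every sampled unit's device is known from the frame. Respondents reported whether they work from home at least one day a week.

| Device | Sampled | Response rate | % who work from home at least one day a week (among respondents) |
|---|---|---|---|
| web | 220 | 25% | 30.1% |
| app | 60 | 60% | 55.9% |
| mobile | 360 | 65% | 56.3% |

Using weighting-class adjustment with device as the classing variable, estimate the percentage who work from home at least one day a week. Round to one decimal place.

Weighting each respondent by the inverse class response rate inflates each class back to its sampled size, so the class weight is n_sampled:
  web: 220 × 30.1 = 6622
  app: 60 × 55.9 = 3354
  mobile: 360 × 56.3 = 20,268
Adjusted estimate = 30,244 / 640 = 47.2563 → 47.3%.

47.3%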